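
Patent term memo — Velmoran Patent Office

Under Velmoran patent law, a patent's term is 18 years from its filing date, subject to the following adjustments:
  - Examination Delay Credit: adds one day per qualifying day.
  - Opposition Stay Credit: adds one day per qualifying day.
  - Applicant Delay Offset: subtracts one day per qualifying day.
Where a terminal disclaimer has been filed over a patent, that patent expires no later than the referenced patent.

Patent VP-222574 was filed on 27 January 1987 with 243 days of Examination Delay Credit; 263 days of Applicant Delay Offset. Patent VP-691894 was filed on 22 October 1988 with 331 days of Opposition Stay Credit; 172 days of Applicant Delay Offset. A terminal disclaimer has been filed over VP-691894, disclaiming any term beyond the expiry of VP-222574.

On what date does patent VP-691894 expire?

January 7, 2005

Natural term of VP-691894:
  Base: filing + 18 years → 22 October 2006.
  Opposition Stay Credit: +331 days → 18 September 2007.
  Applicant Delay Offset: −172 days → 30 March 2007.
Expiry of referenced patent VP-222574:
  Base: filing + 18 years → 27 January 2005.
  Examination Delay Credit: +243 days → 27 September 2005.
  Applicant Delay Offset: −263 days → 7 January 2005.
Terminal disclaimer: VP-691894 expires on the earlier of 30 March 2007 and 7 January 2005.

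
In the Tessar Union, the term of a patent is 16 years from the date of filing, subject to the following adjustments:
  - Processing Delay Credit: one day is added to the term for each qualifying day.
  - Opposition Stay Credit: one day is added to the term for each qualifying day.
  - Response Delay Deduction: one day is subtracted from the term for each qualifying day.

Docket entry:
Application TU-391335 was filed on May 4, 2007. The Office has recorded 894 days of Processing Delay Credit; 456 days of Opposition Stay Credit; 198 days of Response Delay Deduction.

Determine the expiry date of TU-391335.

2026-06-29

Base term: filing date + 16 years → 4 May 2023.
Processing Delay Credit: +894 days → 14 October 2025.
Opposition Stay Credit: +456 days → 13 January 2027.
Response Delay Deduction: −198 days → 29 June 2026.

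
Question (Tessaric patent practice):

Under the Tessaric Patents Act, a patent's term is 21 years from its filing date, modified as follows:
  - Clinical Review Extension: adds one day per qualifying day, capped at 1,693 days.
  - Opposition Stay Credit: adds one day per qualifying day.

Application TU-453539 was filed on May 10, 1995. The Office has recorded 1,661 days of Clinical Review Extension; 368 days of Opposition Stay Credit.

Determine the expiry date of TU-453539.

Base term: filing date + 21 years → 10 May 2016.
Clinical Review Extension: 1661 days (within the 1693-day cap) → +1661 days → 26 November 2020.
Opposition Stay Credit: +368 days → 29 November 2021.

November 29, 2021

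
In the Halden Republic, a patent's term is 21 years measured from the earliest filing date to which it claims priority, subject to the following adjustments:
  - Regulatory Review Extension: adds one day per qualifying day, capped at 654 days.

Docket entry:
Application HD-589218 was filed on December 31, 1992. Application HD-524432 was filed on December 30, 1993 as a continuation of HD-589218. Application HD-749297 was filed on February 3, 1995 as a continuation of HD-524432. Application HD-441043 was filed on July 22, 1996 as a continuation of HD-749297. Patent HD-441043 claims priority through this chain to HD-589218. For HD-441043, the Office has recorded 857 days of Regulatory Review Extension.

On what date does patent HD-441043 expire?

October 16, 2015

Earliest priority filing: 31 December 1992.
Base term: 31 December 1992 + 21 years → 31 December 2013.
Regulatory Review Extension: 857 days claimed exceeds the 654-day cap, so +654 days → 16 October 2015.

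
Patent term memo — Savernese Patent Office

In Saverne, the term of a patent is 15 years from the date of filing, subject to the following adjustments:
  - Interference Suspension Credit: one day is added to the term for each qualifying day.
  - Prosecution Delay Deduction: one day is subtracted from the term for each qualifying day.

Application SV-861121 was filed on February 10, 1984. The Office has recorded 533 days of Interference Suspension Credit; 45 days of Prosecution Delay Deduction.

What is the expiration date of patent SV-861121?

Base term: filing date + 15 years → 10 February 1999.
Interference Suspension Credit: +533 days → 27 July 2000.
Prosecution Delay Deduction: −45 days → 12 June 2000.

June 12, 2000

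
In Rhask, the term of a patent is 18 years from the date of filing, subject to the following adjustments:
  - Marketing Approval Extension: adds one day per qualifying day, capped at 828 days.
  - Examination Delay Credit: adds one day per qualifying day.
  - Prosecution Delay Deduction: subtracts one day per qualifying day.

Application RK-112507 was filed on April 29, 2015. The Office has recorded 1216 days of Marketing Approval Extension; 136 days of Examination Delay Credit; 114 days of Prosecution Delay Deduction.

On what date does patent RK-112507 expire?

August 27, 2035

Base term: filing date + 18 years → 29 April 2033.
Marketing Approval Extension: 1216 days claimed exceeds the 828-day cap, so +828 days → 5 August 2035.
Examination Delay Credit: +136 days → 19 December 2035.
Prosecution Delay Deduction: −114 days → 27 August 2035.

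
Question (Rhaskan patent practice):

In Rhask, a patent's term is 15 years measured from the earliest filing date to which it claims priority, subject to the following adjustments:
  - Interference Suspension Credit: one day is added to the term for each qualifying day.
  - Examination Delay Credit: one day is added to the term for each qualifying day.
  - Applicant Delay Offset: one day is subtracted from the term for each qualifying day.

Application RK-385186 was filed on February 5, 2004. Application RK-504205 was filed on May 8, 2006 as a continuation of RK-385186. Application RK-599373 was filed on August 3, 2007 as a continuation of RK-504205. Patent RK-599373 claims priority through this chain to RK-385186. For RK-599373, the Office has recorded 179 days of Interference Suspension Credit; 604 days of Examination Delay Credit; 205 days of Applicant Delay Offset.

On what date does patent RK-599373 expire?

September 5, 2020

Earliest priority filing: 5 February 2004.
Base term: 5 February 2004 + 15 years → 5 February 2019.
Interference Suspension Credit: +179 days → 3 August 2019.
Examination Delay Credit: +604 days → 29 March 2021.
Applicant Delay Offset: −205 days → 5 September 2020.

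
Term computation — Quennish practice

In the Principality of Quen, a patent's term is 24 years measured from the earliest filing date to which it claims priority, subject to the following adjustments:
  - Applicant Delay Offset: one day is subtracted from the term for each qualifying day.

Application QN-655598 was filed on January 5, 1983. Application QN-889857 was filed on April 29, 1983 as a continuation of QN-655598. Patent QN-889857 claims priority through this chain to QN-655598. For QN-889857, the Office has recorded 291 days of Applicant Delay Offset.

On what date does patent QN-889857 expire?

Earliest priority filing: 5 January 1983.
Base term: 5 January 1983 + 24 years → 5 January 2007.
Applicant Delay Offset: −291 days → 20 March 2006.

March 20, 2006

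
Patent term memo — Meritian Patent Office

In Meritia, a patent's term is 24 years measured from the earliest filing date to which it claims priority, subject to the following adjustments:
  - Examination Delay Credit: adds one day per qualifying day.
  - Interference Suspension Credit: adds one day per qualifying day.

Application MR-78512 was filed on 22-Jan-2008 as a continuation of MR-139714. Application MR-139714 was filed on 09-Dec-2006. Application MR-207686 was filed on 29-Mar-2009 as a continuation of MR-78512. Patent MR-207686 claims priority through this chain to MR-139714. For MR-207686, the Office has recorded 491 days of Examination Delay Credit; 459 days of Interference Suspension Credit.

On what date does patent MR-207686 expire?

Earliest priority filing: 9 December 2006.
Base term: 9 December 2006 + 24 years → 9 December 2030.
Examination Delay Credit: +491 days → 13 April 2032.
Interference Suspension Credit: +459 days → 16 July 2033.

July 16, 2033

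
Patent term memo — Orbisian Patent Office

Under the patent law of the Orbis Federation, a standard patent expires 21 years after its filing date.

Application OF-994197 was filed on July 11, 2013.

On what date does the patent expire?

Filing date + 21 years → 11 July 2034.

July 11, 2034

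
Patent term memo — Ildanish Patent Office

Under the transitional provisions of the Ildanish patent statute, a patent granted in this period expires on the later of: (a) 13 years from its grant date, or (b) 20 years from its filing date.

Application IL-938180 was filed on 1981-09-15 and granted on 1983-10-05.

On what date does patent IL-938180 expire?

2001-09-15

(a) grant + 13 years → 5 October 1996.
(b) filing + 20 years → 15 September 2001.
Later of the two: 15 September 2001.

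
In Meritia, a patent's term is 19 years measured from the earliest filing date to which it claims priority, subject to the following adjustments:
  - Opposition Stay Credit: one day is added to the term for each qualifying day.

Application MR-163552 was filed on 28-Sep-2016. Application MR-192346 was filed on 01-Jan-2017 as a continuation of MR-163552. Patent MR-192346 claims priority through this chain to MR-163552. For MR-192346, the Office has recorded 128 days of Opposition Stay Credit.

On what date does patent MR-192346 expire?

2036-02-03

Earliest priority filing: 28 September 2016.
Base term: 28 September 2016 + 19 years → 28 September 2035.
Opposition Stay Credit: +128 days → 3 February 2036.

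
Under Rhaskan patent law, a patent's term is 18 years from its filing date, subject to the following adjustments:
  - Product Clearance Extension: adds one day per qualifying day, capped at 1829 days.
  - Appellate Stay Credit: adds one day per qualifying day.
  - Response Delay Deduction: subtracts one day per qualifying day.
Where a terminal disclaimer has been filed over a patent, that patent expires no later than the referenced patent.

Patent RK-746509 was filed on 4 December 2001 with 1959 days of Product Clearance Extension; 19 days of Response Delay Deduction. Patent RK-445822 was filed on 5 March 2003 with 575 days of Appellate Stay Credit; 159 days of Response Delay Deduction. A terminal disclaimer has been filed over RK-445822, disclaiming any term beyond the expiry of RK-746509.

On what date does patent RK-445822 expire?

Natural term of RK-445822:
  Base: filing + 18 years → 5 March 2021.
  Appellate Stay Credit: +575 days → 1 October 2022.
  Response Delay Deduction: −159 days → 25 April 2022.
Expiry of referenced patent RK-746509:
  Base: filing + 18 years → 4 December 2019.
  Product Clearance Extension: 1959 days claimed exceeds the 1829-day cap, so +1829 days → 6 December 2024.
  Response Delay Deduction: −19 days → 17 November 2024.
Terminal disclaimer: RK-445822 expires on the earlier of 25 April 2022 and 17 November 2024.

April 25, 2022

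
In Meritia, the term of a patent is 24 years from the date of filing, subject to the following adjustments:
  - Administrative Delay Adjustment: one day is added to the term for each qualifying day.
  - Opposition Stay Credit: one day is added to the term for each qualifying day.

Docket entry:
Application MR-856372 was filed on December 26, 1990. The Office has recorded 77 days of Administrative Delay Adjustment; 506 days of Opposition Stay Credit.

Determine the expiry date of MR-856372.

Base term: filing date + 24 years → 26 December 2014.
Administrative Delay Adjustment: +77 days → 13 March 2015.
Opposition Stay Credit: +506 days → 31 July 2016.

July 31, 2016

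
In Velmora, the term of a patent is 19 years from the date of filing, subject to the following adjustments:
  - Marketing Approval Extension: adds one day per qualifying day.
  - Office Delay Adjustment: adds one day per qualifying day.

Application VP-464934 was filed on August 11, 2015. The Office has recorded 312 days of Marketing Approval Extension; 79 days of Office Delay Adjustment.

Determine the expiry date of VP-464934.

September 6, 2035

Base term: filing date + 19 years → 11 August 2034.
Marketing Approval Extension: +312 days → 19 June 2035.
Office Delay Adjustment: +79 days → 6 September 2035.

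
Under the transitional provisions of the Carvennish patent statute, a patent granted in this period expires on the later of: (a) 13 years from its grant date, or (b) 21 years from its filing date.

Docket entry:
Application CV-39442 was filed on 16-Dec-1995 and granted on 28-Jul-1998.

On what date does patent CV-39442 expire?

(a) grant + 13 years → 28 July 2011.
(b) filing + 21 years → 16 December 2016.
Later of the two: 16 December 2016.

2016-12-16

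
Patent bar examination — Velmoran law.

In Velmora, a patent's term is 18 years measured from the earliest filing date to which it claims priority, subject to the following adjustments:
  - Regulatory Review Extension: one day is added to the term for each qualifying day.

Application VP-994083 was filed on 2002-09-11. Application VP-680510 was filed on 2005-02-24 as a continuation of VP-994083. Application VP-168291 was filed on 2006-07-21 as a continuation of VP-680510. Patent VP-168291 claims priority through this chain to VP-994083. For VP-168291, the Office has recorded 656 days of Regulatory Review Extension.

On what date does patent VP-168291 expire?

Earliest priority filing: 11 September 2002.
Base term: 11 September 2002 + 18 years → 11 September 2020.
Regulatory Review Extension: +656 days → 29 June 2022.

June 29, 2022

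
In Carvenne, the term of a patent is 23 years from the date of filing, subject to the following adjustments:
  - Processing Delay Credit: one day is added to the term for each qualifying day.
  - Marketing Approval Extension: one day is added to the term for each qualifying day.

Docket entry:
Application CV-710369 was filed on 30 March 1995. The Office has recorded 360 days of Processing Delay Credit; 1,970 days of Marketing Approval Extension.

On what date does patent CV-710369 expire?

Base term: filing date + 23 years → 30 March 2018.
Processing Delay Credit: +360 days → 25 March 2019.
Marketing Approval Extension: +1970 days → 15 August 2024.

August 15, 2024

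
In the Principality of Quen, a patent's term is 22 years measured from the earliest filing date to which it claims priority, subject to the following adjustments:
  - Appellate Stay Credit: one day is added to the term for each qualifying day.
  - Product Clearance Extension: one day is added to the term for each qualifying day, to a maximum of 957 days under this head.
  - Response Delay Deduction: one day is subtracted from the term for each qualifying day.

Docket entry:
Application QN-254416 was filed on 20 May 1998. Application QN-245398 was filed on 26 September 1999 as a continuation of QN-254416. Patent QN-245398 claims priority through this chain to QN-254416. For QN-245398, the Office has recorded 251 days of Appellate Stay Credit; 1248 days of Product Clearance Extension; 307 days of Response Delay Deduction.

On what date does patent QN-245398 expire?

2022-11-07

Earliest priority filing: 20 May 1998.
Base term: 20 May 1998 + 22 years → 20 May 2020.
Appellate Stay Credit: +251 days → 26 January 2021.
Product Clearance Extension: 1248 days claimed exceeds the 957-day cap, so +957 days → 10 September 2023.
Response Delay Deduction: −307 days → 7 November 2022.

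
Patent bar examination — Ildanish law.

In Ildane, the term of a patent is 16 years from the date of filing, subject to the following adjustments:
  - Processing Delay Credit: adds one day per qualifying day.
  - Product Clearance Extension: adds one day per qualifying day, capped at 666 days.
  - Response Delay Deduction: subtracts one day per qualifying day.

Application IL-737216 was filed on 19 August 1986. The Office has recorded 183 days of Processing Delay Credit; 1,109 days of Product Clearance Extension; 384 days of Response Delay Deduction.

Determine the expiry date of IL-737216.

Base term: filing date + 16 years → 19 August 2002.
Processing Delay Credit: +183 days → 18 February 2003.
Product Clearance Extension: 1109 days claimed exceeds the 666-day cap, so +666 days → 15 December 2004.
Response Delay Deduction: −384 days → 27 November 2003.

2003-11-27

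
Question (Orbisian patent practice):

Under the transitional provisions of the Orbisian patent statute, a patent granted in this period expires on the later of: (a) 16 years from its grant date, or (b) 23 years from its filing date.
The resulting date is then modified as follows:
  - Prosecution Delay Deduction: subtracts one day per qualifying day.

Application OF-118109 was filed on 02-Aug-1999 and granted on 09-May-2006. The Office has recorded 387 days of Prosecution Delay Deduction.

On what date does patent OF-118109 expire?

(a) grant + 16 years → 9 May 2022.
(b) filing + 23 years → 2 August 2022.
Later of the two: 2 August 2022.
Prosecution Delay Deduction: −387 days → 11 July 2021.

2021-07-11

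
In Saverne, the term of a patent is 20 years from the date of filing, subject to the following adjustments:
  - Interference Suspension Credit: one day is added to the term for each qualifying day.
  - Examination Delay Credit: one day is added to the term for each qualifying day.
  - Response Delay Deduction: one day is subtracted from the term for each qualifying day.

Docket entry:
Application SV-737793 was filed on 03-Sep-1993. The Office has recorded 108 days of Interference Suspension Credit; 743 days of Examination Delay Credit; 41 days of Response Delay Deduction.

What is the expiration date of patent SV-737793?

2015-11-22

Base term: filing date + 20 years → 3 September 2013.
Interference Suspension Credit: +108 days → 20 December 2013.
Examination Delay Credit: +743 days → 2 January 2016.
Response Delay Deduction: −41 days → 22 November 2015.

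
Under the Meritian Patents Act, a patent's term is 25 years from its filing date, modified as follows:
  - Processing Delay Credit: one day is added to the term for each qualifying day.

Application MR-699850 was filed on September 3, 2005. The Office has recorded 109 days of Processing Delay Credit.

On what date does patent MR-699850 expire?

Base term: filing date + 25 years → 3 September 2030.
Processing Delay Credit: +109 days → 21 December 2030.

December 21, 2030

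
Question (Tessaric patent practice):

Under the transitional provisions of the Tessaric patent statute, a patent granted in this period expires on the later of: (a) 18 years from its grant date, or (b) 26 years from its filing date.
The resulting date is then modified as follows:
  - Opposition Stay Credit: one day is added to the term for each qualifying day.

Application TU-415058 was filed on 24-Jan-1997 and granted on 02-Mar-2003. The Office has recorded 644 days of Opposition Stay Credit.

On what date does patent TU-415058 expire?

(a) grant + 18 years → 2 March 2021.
(b) filing + 26 years → 24 January 2023.
Later of the two: 24 January 2023.
Opposition Stay Credit: +644 days → 29 October 2024.

2024-10-29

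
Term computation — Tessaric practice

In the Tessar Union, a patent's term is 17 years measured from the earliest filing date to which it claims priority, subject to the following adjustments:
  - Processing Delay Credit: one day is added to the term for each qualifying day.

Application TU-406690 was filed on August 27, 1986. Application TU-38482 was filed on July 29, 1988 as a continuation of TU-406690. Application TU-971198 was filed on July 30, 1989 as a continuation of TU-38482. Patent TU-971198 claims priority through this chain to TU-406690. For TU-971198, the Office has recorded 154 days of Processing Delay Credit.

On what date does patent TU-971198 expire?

January 28, 2004

Earliest priority filing: 27 August 1986.
Base term: 27 August 1986 + 17 years → 27 August 2003.
Processing Delay Credit: +154 days → 28 January 2004.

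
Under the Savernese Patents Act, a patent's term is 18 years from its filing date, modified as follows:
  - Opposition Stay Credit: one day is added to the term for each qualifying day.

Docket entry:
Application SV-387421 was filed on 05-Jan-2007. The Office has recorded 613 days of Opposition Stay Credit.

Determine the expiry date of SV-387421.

Base term: filing date + 18 years → 5 January 2025.
Opposition Stay Credit: +613 days → 10 September 2026.

September 10, 2026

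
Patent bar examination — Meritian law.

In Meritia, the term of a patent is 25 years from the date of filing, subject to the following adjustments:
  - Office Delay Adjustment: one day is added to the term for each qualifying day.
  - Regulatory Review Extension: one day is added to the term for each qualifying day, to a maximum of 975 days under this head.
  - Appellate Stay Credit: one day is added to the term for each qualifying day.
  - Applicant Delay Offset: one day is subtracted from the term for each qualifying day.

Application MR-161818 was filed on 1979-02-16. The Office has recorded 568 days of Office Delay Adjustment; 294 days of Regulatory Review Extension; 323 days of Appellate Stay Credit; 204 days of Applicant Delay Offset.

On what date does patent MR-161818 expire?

October 24, 2006

Base term: filing date + 25 years → 16 February 2004.
Office Delay Adjustment: +568 days → 6 September 2005.
Regulatory Review Extension: 294 days (within the 975-day cap) → +294 days → 27 June 2006.
Appellate Stay Credit: +323 days → 16 May 2007.
Applicant Delay Offset: −204 days → 24 October 2006.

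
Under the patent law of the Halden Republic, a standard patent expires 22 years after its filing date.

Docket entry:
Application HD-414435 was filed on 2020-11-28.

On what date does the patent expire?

Filing date + 22 years → 28 November 2042.

November 28, 2042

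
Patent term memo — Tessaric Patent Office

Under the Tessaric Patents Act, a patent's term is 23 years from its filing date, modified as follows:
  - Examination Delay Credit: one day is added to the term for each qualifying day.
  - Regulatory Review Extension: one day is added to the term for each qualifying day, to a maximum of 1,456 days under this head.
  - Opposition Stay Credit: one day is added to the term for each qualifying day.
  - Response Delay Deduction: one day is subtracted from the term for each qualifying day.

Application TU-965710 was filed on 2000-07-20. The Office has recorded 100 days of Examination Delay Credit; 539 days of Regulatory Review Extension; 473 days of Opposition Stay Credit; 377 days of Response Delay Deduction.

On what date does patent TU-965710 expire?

Base term: filing date + 23 years → 20 July 2023.
Examination Delay Credit: +100 days → 28 October 2023.
Regulatory Review Extension: 539 days (within the 1456-day cap) → +539 days → 19 April 2025.
Opposition Stay Credit: +473 days → 5 August 2026.
Response Delay Deduction: −377 days → 24 July 2025.

July 24, 2025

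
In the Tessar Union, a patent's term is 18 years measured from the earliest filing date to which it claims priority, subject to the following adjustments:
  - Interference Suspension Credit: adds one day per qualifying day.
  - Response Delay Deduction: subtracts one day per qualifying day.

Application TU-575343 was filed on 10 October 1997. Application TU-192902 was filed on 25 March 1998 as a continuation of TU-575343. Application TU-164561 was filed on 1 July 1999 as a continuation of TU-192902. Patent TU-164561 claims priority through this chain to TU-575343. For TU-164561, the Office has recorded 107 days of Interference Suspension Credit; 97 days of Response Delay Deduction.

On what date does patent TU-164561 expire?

Earliest priority filing: 10 October 1997.
Base term: 10 October 1997 + 18 years → 10 October 2015.
Interference Suspension Credit: +107 days → 25 January 2016.
Response Delay Deduction: −97 days → 20 October 2015.

2015-10-20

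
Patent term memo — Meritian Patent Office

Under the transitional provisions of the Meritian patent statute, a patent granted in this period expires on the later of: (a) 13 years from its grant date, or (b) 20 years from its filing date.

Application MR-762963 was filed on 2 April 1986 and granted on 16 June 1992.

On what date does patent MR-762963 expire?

2006-04-02

(a) grant + 13 years → 16 June 2005.
(b) filing + 20 years → 2 April 2006.
Later of the two: 2 April 2006.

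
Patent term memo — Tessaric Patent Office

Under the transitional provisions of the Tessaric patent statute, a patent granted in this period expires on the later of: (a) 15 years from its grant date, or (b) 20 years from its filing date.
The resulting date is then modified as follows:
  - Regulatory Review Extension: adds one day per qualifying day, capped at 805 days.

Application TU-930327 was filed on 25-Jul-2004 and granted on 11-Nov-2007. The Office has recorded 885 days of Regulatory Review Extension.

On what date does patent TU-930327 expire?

(a) grant + 15 years → 11 November 2022.
(b) filing + 20 years → 25 July 2024.
Later of the two: 25 July 2024.
Regulatory Review Extension: 885 days claimed exceeds the 805-day cap, so +805 days → 8 October 2026.

October 8, 2026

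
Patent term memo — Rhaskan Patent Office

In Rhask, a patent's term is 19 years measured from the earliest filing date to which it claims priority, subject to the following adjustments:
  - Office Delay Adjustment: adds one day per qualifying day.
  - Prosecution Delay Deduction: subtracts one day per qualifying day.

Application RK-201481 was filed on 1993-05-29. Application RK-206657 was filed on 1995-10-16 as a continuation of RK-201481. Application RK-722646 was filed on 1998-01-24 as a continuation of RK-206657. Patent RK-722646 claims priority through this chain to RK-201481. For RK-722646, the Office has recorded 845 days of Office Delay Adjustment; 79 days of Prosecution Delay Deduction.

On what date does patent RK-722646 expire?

Earliest priority filing: 29 May 1993.
Base term: 29 May 1993 + 19 years → 29 May 2012.
Office Delay Adjustment: +845 days → 21 September 2014.
Prosecution Delay Deduction: −79 days → 4 July 2014.

2014-07-04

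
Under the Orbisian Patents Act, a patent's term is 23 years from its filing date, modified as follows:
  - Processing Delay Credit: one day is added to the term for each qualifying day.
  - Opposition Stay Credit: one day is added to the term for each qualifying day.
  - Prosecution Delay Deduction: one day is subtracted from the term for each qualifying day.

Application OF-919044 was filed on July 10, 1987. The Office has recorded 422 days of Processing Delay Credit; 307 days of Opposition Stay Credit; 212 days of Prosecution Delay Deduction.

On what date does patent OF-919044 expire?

Base term: filing date + 23 years → 10 July 2010.
Processing Delay Credit: +422 days → 5 September 2011.
Opposition Stay Credit: +307 days → 8 July 2012.
Prosecution Delay Deduction: −212 days → 9 December 2011.

2011-12-09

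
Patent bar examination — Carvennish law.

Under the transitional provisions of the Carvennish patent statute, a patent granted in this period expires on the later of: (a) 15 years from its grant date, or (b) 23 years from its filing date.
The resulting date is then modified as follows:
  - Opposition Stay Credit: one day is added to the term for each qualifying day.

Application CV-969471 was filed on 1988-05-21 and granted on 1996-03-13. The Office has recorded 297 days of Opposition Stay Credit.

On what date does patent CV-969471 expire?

(a) grant + 15 years → 13 March 2011.
(b) filing + 23 years → 21 May 2011.
Later of the two: 21 May 2011.
Opposition Stay Credit: +297 days → 13 March 2012.

2012-03-13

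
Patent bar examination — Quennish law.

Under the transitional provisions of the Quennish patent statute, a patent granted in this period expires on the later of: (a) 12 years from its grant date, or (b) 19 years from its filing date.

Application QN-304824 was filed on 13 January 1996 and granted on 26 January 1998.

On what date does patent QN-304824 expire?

(a) grant + 12 years → 26 January 2010.
(b) filing + 19 years → 13 January 2015.
Later of the two: 13 January 2015.

January 13, 2015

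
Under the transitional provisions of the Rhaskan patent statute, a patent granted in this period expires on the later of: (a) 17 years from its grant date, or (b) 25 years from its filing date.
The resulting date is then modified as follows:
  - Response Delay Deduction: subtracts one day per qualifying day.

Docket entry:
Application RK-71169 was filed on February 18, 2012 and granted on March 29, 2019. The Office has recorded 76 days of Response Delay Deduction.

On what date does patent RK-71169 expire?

December 4, 2036

(a) grant + 17 years → 29 March 2036.
(b) filing + 25 years → 18 February 2037.
Later of the two: 18 February 2037.
Response Delay Deduction: −76 days → 4 December 2036.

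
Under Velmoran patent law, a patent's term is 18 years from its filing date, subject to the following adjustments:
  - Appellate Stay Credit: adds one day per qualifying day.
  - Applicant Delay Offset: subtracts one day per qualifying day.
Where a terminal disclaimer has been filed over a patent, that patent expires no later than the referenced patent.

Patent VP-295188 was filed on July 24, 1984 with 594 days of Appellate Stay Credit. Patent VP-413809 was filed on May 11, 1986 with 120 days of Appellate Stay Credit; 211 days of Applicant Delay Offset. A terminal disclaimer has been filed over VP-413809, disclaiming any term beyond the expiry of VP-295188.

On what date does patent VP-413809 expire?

Natural term of VP-413809:
  Base: filing + 18 years → 11 May 2004.
  Appellate Stay Credit: +120 days → 8 September 2004.
  Applicant Delay Offset: −211 days → 10 February 2004.
Expiry of referenced patent VP-295188:
  Base: filing + 18 years → 24 July 2002.
  Appellate Stay Credit: +594 days → 9 March 2004.
Terminal disclaimer: VP-413809 expires on the earlier of 10 February 2004 and 9 March 2004.

2004-02-10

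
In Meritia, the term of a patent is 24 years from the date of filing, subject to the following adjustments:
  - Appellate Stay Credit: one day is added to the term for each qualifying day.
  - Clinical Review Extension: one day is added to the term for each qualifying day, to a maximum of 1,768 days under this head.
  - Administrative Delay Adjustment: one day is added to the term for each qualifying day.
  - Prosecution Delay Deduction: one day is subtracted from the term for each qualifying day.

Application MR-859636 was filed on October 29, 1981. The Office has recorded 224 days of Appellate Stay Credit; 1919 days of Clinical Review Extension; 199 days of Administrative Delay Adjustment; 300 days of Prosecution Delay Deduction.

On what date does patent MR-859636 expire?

Base term: filing date + 24 years → 29 October 2005.
Appellate Stay Credit: +224 days → 10 June 2006.
Clinical Review Extension: 1919 days claimed exceeds the 1768-day cap, so +1768 days → 13 April 2011.
Administrative Delay Adjustment: +199 days → 29 October 2011.
Prosecution Delay Deduction: −300 days → 2 January 2011.

2011-01-02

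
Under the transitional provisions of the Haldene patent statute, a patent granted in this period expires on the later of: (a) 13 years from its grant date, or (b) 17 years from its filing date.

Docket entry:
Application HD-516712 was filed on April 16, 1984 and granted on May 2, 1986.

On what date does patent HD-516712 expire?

(a) grant + 13 years → 2 May 1999.
(b) filing + 17 years → 16 April 2001.
Later of the two: 16 April 2001.

April 16, 2001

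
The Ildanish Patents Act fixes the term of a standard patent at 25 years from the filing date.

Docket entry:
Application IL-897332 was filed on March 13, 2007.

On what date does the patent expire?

Filing date + 25 years → 13 March 2032.

2032-03-13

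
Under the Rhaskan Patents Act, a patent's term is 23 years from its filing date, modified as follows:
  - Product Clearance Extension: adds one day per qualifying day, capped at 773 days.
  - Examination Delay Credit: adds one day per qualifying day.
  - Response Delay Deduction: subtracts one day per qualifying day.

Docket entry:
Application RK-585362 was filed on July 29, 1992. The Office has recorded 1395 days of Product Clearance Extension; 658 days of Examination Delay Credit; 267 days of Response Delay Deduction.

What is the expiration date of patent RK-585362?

October 5, 2018

Base term: filing date + 23 years → 29 July 2015.
Product Clearance Extension: 1395 days claimed exceeds the 773-day cap, so +773 days → 9 September 2017.
Examination Delay Credit: +658 days → 29 June 2019.
Response Delay Deduction: −267 days → 5 October 2018.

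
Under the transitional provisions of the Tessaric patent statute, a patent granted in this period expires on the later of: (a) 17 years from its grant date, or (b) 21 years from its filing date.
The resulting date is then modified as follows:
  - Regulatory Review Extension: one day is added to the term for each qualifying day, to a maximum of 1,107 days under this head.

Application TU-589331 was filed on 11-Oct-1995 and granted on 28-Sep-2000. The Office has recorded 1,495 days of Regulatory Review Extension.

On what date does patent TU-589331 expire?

2020-10-09

(a) grant + 17 years → 28 September 2017.
(b) filing + 21 years → 11 October 2016.
Later of the two: 28 September 2017.
Regulatory Review Extension: 1495 days claimed exceeds the 1107-day cap, so +1107 days → 9 October 2020.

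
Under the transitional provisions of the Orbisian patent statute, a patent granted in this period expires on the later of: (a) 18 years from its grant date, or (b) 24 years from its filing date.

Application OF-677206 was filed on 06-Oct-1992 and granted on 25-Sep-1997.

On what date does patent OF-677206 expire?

2016-10-06

(a) grant + 18 years → 25 September 2015.
(b) filing + 24 years → 6 October 2016.
Later of the two: 6 October 2016.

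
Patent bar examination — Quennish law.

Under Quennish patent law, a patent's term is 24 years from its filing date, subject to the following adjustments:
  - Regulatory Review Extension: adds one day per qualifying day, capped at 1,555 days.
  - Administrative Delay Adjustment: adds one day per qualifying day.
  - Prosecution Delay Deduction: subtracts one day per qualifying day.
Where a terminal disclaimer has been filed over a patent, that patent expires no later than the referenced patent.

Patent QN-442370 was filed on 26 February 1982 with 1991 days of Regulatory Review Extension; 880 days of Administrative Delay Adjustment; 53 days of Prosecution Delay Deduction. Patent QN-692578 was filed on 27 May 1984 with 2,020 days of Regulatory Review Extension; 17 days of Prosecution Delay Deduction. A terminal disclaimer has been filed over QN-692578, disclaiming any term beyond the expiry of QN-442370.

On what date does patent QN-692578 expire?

Natural term of QN-692578:
  Base: filing + 24 years → 27 May 2008.
  Regulatory Review Extension: 2020 days claimed exceeds the 1555-day cap, so +1555 days → 29 August 2012.
  Prosecution Delay Deduction: −17 days → 12 August 2012.
Expiry of referenced patent QN-442370:
  Base: filing + 24 years → 26 February 2006.
  Regulatory Review Extension: 1991 days claimed exceeds the 1555-day cap, so +1555 days → 31 May 2010.
  Administrative Delay Adjustment: +880 days → 27 October 2012.
  Prosecution Delay Deduction: −53 days → 4 September 2012.
Terminal disclaimer: QN-692578 expires on the earlier of 12 August 2012 and 4 September 2012.

2012-08-12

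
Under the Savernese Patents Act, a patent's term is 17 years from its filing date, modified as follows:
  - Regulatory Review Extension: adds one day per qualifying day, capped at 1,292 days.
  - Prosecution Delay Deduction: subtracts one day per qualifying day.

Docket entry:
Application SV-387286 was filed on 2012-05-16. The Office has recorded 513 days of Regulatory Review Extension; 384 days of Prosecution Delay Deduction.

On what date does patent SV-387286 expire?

September 22, 2029

Base term: filing date + 17 years → 16 May 2029.
Regulatory Review Extension: 513 days (within the 1292-day cap) → +513 days → 11 October 2030.
Prosecution Delay Deduction: −384 days → 22 September 2029.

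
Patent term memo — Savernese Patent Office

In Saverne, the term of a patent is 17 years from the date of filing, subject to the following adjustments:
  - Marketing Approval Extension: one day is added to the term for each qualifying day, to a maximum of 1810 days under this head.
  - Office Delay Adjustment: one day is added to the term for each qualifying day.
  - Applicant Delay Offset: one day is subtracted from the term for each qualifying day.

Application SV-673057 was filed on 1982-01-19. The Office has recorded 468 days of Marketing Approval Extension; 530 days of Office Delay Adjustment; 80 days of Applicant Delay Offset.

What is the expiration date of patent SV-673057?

July 25, 2001

Base term: filing date + 17 years → 19 January 1999.
Marketing Approval Extension: 468 days (within the 1810-day cap) → +468 days → 1 May 2000.
Office Delay Adjustment: +530 days → 13 October 2001.
Applicant Delay Offset: −80 days → 25 July 2001.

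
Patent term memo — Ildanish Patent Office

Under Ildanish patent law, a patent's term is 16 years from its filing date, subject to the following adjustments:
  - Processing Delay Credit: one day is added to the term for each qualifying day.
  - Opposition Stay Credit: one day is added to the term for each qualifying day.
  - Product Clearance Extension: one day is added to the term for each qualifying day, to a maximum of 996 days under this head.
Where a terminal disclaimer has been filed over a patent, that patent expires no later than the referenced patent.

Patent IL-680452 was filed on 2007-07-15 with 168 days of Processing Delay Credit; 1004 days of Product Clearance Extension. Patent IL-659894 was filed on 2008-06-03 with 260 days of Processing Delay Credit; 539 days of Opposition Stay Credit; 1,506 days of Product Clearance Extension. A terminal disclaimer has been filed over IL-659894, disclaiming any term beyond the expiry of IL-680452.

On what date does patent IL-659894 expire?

Natural term of IL-659894:
  Base: filing + 16 years → 3 June 2024.
  Processing Delay Credit: +260 days → 18 February 2025.
  Opposition Stay Credit: +539 days → 11 August 2026.
  Product Clearance Extension: 1506 days claimed exceeds the 996-day cap, so +996 days → 3 May 2029.
Expiry of referenced patent IL-680452:
  Base: filing + 16 years → 15 July 2023.
  Processing Delay Credit: +168 days → 30 December 2023.
  Product Clearance Extension: 1004 days claimed exceeds the 996-day cap, so +996 days → 21 September 2026.
Terminal disclaimer: IL-659894 expires on the earlier of 3 May 2029 and 21 September 2026.

September 21, 2026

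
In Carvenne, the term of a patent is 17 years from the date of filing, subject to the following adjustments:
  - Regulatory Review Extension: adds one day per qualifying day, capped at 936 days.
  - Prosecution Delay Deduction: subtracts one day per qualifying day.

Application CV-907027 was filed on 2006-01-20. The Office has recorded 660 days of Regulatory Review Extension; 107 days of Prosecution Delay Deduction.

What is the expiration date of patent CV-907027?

Base term: filing date + 17 years → 20 January 2023.
Regulatory Review Extension: 660 days (within the 936-day cap) → +660 days → 10 November 2024.
Prosecution Delay Deduction: −107 days → 26 July 2024.

2024-07-26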